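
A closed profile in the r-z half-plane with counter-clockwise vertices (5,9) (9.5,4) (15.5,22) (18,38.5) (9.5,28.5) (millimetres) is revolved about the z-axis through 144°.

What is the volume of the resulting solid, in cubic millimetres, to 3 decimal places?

Profile (r,z), 5 vertices: (5,9) (9.5,4) (15.5,22) (18,38.5) (9.5,28.5)
edge 0: (5,9)→(9.5,4)  cross = 5·4 − 9.5·9 = -65.5000; (r_i+r_j)·cross = 14.5·-65.5000 = -949.7500
edge 1: (9.5,4)→(15.5,22)  cross = 9.5·22 − 15.5·4 = 147.0000; (r_i+r_j)·cross = 25·147.0000 = 3675.0000
edge 2: (15.5,22)→(18,38.5)  cross = 15.5·38.5 − 18·22 = 200.7500; (r_i+r_j)·cross = 33.5·200.7500 = 6725.1250
edge 3: (18,38.5)→(9.5,28.5)  cross = 18·28.5 − 9.5·38.5 = 147.2500; (r_i+r_j)·cross = 27.5·147.2500 = 4049.3750
edge 4: (9.5,28.5)→(5,9)  cross = 9.5·9 − 5·28.5 = -57.0000; (r_i+r_j)·cross = 14.5·-57.0000 = -826.5000
Σcross = 372.5000 → A = |Σcross|/2 = 186.2500 mm²
Σ(r_i+r_j)·cross = 12673.2500 → first moment M = |Σ|/6 = 2112.2083
R_c = M/A = 2112.2083/186.2500 = 11.3407 mm
θ = 144° = 2.513274 rad
V = θ·R_c·A = 2.513274·11.3407·186.2500 = 5308.559 mm³

Volume = 5308.559 mm³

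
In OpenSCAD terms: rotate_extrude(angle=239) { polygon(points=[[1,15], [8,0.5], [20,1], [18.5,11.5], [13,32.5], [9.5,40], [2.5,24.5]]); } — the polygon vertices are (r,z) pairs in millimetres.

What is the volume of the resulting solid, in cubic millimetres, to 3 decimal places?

Volume = 19211.092 mm³

Profile (r,z), 7 vertices: (1,15) (8,0.5) (20,1) (18.5,11.5) (13,32.5) (9.5,40) (2.5,24.5)
edge 0: (1,15)→(8,0.5)  cross = 1·0.5 − 8·15 = -119.5000; (r_i+r_j)·cross = 9·-119.5000 = -1075.5000
edge 1: (8,0.5)→(20,1)  cross = 8·1 − 20·0.5 = -2.0000; (r_i+r_j)·cross = 28·-2.0000 = -56.0000
edge 2: (20,1)→(18.5,11.5)  cross = 20·11.5 − 18.5·1 = 211.5000; (r_i+r_j)·cross = 38.5·211.5000 = 8142.7500
edge 3: (18.5,11.5)→(13,32.5)  cross = 18.5·32.5 − 13·11.5 = 451.7500; (r_i+r_j)·cross = 31.5·451.7500 = 14230.1250
edge 4: (13,32.5)→(9.5,40)  cross = 13·40 − 9.5·32.5 = 211.2500; (r_i+r_j)·cross = 22.5·211.2500 = 4753.1250
edge 5: (9.5,40)→(2.5,24.5)  cross = 9.5·24.5 − 2.5·40 = 132.7500; (r_i+r_j)·cross = 12·132.7500 = 1593.0000
edge 6: (2.5,24.5)→(1,15)  cross = 2.5·15 − 1·24.5 = 13.0000; (r_i+r_j)·cross = 3.5·13.0000 = 45.5000
Σcross = 898.7500 → A = |Σcross|/2 = 449.3750 mm²
Σ(r_i+r_j)·cross = 27633.0000 → first moment M = |Σ|/6 = 4605.5000
R_c = M/A = 4605.5000/449.3750 = 10.2487 mm
θ = 239° = 4.171337 rad
V = θ·R_c·A = 4.171337·10.2487·449.3750 = 19211.092 mm³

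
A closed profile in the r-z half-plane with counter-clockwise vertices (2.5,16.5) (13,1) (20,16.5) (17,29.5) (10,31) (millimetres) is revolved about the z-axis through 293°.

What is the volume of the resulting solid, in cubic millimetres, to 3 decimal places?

Volume = 18701.007 mm³

Profile (r,z), 5 vertices: (2.5,16.5) (13,1) (20,16.5) (17,29.5) (10,31)
edge 0: (2.5,16.5)→(13,1)  cross = 2.5·1 − 13·16.5 = -212.0000; (r_i+r_j)·cross = 15.5·-212.0000 = -3286.0000
edge 1: (13,1)→(20,16.5)  cross = 13·16.5 − 20·1 = 194.5000; (r_i+r_j)·cross = 33·194.5000 = 6418.5000
edge 2: (20,16.5)→(17,29.5)  cross = 20·29.5 − 17·16.5 = 309.5000; (r_i+r_j)·cross = 37·309.5000 = 11451.5000
edge 3: (17,29.5)→(10,31)  cross = 17·31 − 10·29.5 = 232.0000; (r_i+r_j)·cross = 27·232.0000 = 6264.0000
edge 4: (10,31)→(2.5,16.5)  cross = 10·16.5 − 2.5·31 = 87.5000; (r_i+r_j)·cross = 12.5·87.5000 = 1093.7500
Σcross = 611.5000 → A = |Σcross|/2 = 305.7500 mm²
Σ(r_i+r_j)·cross = 21941.7500 → first moment M = |Σ|/6 = 3656.9583
R_c = M/A = 3656.9583/305.7500 = 11.9606 mm
θ = 293° = 5.113815 rad
V = θ·R_c·A = 5.113815·11.9606·305.7500 = 18701.007 mm³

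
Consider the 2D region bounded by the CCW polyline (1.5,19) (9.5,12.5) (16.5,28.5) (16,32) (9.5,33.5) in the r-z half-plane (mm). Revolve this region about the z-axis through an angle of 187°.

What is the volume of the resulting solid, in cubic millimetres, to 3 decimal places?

Profile (r,z), 5 vertices: (1.5,19) (9.5,12.5) (16.5,28.5) (16,32) (9.5,33.5)
edge 0: (1.5,19)→(9.5,12.5)  cross = 1.5·12.5 − 9.5·19 = -161.7500; (r_i+r_j)·cross = 11·-161.7500 = -1779.2500
edge 1: (9.5,12.5)→(16.5,28.5)  cross = 9.5·28.5 − 16.5·12.5 = 64.5000; (r_i+r_j)·cross = 26·64.5000 = 1677.0000
edge 2: (16.5,28.5)→(16,32)  cross = 16.5·32 − 16·28.5 = 72.0000; (r_i+r_j)·cross = 32.5·72.0000 = 2340.0000
edge 3: (16,32)→(9.5,33.5)  cross = 16·33.5 − 9.5·32 = 232.0000; (r_i+r_j)·cross = 25.5·232.0000 = 5916.0000
edge 4: (9.5,33.5)→(1.5,19)  cross = 9.5·19 − 1.5·33.5 = 130.2500; (r_i+r_j)·cross = 11·130.2500 = 1432.7500
Σcross = 337.0000 → A = |Σcross|/2 = 168.5000 mm²
Σ(r_i+r_j)·cross = 9586.5000 → first moment M = |Σ|/6 = 1597.7500
R_c = M/A = 1597.7500/168.5000 = 9.4822 mm
θ = 187° = 3.263766 rad
V = θ·R_c·A = 3.263766·9.4822·168.5000 = 5214.682 mm³

Volume = 5214.682 mm³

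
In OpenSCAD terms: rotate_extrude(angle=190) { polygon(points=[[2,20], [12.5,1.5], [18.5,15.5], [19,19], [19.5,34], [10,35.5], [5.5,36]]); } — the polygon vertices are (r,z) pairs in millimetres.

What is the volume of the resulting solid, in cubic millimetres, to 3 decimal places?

Profile (r,z), 7 vertices: (2,20) (12.5,1.5) (18.5,15.5) (19,19) (19.5,34) (10,35.5) (5.5,36)
edge 0: (2,20)→(12.5,1.5)  cross = 2·1.5 − 12.5·20 = -247.0000; (r_i+r_j)·cross = 14.5·-247.0000 = -3581.5000
edge 1: (12.5,1.5)→(18.5,15.5)  cross = 12.5·15.5 − 18.5·1.5 = 166.0000; (r_i+r_j)·cross = 31·166.0000 = 5146.0000
edge 2: (18.5,15.5)→(19,19)  cross = 18.5·19 − 19·15.5 = 57.0000; (r_i+r_j)·cross = 37.5·57.0000 = 2137.5000
edge 3: (19,19)→(19.5,34)  cross = 19·34 − 19.5·19 = 275.5000; (r_i+r_j)·cross = 38.5·275.5000 = 10606.7500
edge 4: (19.5,34)→(10,35.5)  cross = 19.5·35.5 − 10·34 = 352.2500; (r_i+r_j)·cross = 29.5·352.2500 = 10391.3750
edge 5: (10,35.5)→(5.5,36)  cross = 10·36 − 5.5·35.5 = 164.7500; (r_i+r_j)·cross = 15.5·164.7500 = 2553.6250
edge 6: (5.5,36)→(2,20)  cross = 5.5·20 − 2·36 = 38.0000; (r_i+r_j)·cross = 7.5·38.0000 = 285.0000
Σcross = 806.5000 → A = |Σcross|/2 = 403.2500 mm²
Σ(r_i+r_j)·cross = 27538.7500 → first moment M = |Σ|/6 = 4589.7917
R_c = M/A = 4589.7917/403.2500 = 11.3820 mm
θ = 190° = 3.316126 rad
V = θ·R_c·A = 3.316126·11.3820·403.2500 = 15220.326 mm³

Volume = 15220.326 mm³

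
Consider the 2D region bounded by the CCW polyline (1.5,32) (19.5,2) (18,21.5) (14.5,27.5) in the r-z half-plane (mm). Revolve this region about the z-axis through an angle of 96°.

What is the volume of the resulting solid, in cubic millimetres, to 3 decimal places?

Profile (r,z), 4 vertices: (1.5,32) (19.5,2) (18,21.5) (14.5,27.5)
edge 0: (1.5,32)→(19.5,2)  cross = 1.5·2 − 19.5·32 = -621.0000; (r_i+r_j)·cross = 21·-621.0000 = -13041.0000
edge 1: (19.5,2)→(18,21.5)  cross = 19.5·21.5 − 18·2 = 383.2500; (r_i+r_j)·cross = 37.5·383.2500 = 14371.8750
edge 2: (18,21.5)→(14.5,27.5)  cross = 18·27.5 − 14.5·21.5 = 183.2500; (r_i+r_j)·cross = 32.5·183.2500 = 5955.6250
edge 3: (14.5,27.5)→(1.5,32)  cross = 14.5·32 − 1.5·27.5 = 422.7500; (r_i+r_j)·cross = 16·422.7500 = 6764.0000
Σcross = 368.2500 → A = |Σcross|/2 = 184.1250 mm²
Σ(r_i+r_j)·cross = 14050.5000 → first moment M = |Σ|/6 = 2341.7500
R_c = M/A = 2341.7500/184.1250 = 12.7183 mm
θ = 96° = 1.675516 rad
V = θ·R_c·A = 1.675516·12.7183·184.1250 = 3923.640 mm³

Volume = 3923.640 mm³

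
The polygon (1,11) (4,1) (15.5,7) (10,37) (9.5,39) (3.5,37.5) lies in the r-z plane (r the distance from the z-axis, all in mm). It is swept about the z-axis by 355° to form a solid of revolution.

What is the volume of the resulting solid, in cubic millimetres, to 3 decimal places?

Profile (r,z), 6 vertices: (1,11) (4,1) (15.5,7) (10,37) (9.5,39) (3.5,37.5)
edge 0: (1,11)→(4,1)  cross = 1·1 − 4·11 = -43.0000; (r_i+r_j)·cross = 5·-43.0000 = -215.0000
edge 1: (4,1)→(15.5,7)  cross = 4·7 − 15.5·1 = 12.5000; (r_i+r_j)·cross = 19.5·12.5000 = 243.7500
edge 2: (15.5,7)→(10,37)  cross = 15.5·37 − 10·7 = 503.5000; (r_i+r_j)·cross = 25.5·503.5000 = 12839.2500
edge 3: (10,37)→(9.5,39)  cross = 10·39 − 9.5·37 = 38.5000; (r_i+r_j)·cross = 19.5·38.5000 = 750.7500
edge 4: (9.5,39)→(3.5,37.5)  cross = 9.5·37.5 − 3.5·39 = 219.7500; (r_i+r_j)·cross = 13·219.7500 = 2856.7500
edge 5: (3.5,37.5)→(1,11)  cross = 3.5·11 − 1·37.5 = 1.0000; (r_i+r_j)·cross = 4.5·1.0000 = 4.5000
Σcross = 732.2500 → A = |Σcross|/2 = 366.1250 mm²
Σ(r_i+r_j)·cross = 16480.0000 → first moment M = |Σ|/6 = 2746.6667
R_c = M/A = 2746.6667/366.1250 = 7.5020 mm
θ = 355° = 6.195919 rad
V = θ·R_c·A = 6.195919·7.5020·366.1250 = 17018.124 mm³

Volume = 17018.124 mm³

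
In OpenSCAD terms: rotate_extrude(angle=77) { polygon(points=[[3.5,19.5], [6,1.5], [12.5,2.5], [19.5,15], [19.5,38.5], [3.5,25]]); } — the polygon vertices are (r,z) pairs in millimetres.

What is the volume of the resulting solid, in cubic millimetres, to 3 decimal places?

Profile (r,z), 6 vertices: (3.5,19.5) (6,1.5) (12.5,2.5) (19.5,15) (19.5,38.5) (3.5,25)
edge 0: (3.5,19.5)→(6,1.5)  cross = 3.5·1.5 − 6·19.5 = -111.7500; (r_i+r_j)·cross = 9.5·-111.7500 = -1061.6250
edge 1: (6,1.5)→(12.5,2.5)  cross = 6·2.5 − 12.5·1.5 = -3.7500; (r_i+r_j)·cross = 18.5·-3.7500 = -69.3750
edge 2: (12.5,2.5)→(19.5,15)  cross = 12.5·15 − 19.5·2.5 = 138.7500; (r_i+r_j)·cross = 32·138.7500 = 4440.0000
edge 3: (19.5,15)→(19.5,38.5)  cross = 19.5·38.5 − 19.5·15 = 458.2500; (r_i+r_j)·cross = 39·458.2500 = 17871.7500
edge 4: (19.5,38.5)→(3.5,25)  cross = 19.5·25 − 3.5·38.5 = 352.7500; (r_i+r_j)·cross = 23·352.7500 = 8113.2500
edge 5: (3.5,25)→(3.5,19.5)  cross = 3.5·19.5 − 3.5·25 = -19.2500; (r_i+r_j)·cross = 7·-19.2500 = -134.7500
Σcross = 815.0000 → A = |Σcross|/2 = 407.5000 mm²
Σ(r_i+r_j)·cross = 29159.2500 → first moment M = |Σ|/6 = 4859.8750
R_c = M/A = 4859.8750/407.5000 = 11.9261 mm
θ = 77° = 1.343904 rad
V = θ·R_c·A = 1.343904·11.9261·407.5000 = 6531.203 mm³

Volume = 6531.203 mm³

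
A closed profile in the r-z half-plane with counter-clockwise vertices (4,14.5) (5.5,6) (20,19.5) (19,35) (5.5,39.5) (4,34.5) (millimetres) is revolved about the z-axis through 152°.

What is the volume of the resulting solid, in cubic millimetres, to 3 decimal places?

Volume = 11198.943 mm³

Profile (r,z), 6 vertices: (4,14.5) (5.5,6) (20,19.5) (19,35) (5.5,39.5) (4,34.5)
edge 0: (4,14.5)→(5.5,6)  cross = 4·6 − 5.5·14.5 = -55.7500; (r_i+r_j)·cross = 9.5·-55.7500 = -529.6250
edge 1: (5.5,6)→(20,19.5)  cross = 5.5·19.5 − 20·6 = -12.7500; (r_i+r_j)·cross = 25.5·-12.7500 = -325.1250
edge 2: (20,19.5)→(19,35)  cross = 20·35 − 19·19.5 = 329.5000; (r_i+r_j)·cross = 39·329.5000 = 12850.5000
edge 3: (19,35)→(5.5,39.5)  cross = 19·39.5 − 5.5·35 = 558.0000; (r_i+r_j)·cross = 24.5·558.0000 = 13671.0000
edge 4: (5.5,39.5)→(4,34.5)  cross = 5.5·34.5 − 4·39.5 = 31.7500; (r_i+r_j)·cross = 9.5·31.7500 = 301.6250
edge 5: (4,34.5)→(4,14.5)  cross = 4·14.5 − 4·34.5 = -80.0000; (r_i+r_j)·cross = 8·-80.0000 = -640.0000
Σcross = 770.7500 → A = |Σcross|/2 = 385.3750 mm²
Σ(r_i+r_j)·cross = 25328.3750 → first moment M = |Σ|/6 = 4221.3958
R_c = M/A = 4221.3958/385.3750 = 10.9540 mm
θ = 152° = 2.652900 rad
V = θ·R_c·A = 2.652900·10.9540·385.3750 = 11198.943 mm³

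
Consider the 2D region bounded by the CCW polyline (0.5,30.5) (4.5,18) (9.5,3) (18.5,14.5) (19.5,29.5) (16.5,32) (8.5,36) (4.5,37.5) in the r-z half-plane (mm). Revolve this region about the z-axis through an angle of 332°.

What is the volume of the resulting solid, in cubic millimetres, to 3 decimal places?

Volume = 24213.255 mm³

Profile (r,z), 8 vertices: (0.5,30.5) (4.5,18) (9.5,3) (18.5,14.5) (19.5,29.5) (16.5,32) (8.5,36) (4.5,37.5)
edge 0: (0.5,30.5)→(4.5,18)  cross = 0.5·18 − 4.5·30.5 = -128.2500; (r_i+r_j)·cross = 5·-128.2500 = -641.2500
edge 1: (4.5,18)→(9.5,3)  cross = 4.5·3 − 9.5·18 = -157.5000; (r_i+r_j)·cross = 14·-157.5000 = -2205.0000
edge 2: (9.5,3)→(18.5,14.5)  cross = 9.5·14.5 − 18.5·3 = 82.2500; (r_i+r_j)·cross = 28·82.2500 = 2303.0000
edge 3: (18.5,14.5)→(19.5,29.5)  cross = 18.5·29.5 − 19.5·14.5 = 263.0000; (r_i+r_j)·cross = 38·263.0000 = 9994.0000
edge 4: (19.5,29.5)→(16.5,32)  cross = 19.5·32 − 16.5·29.5 = 137.2500; (r_i+r_j)·cross = 36·137.2500 = 4941.0000
edge 5: (16.5,32)→(8.5,36)  cross = 16.5·36 − 8.5·32 = 322.0000; (r_i+r_j)·cross = 25·322.0000 = 8050.0000
edge 6: (8.5,36)→(4.5,37.5)  cross = 8.5·37.5 − 4.5·36 = 156.7500; (r_i+r_j)·cross = 13·156.7500 = 2037.7500
edge 7: (4.5,37.5)→(0.5,30.5)  cross = 4.5·30.5 − 0.5·37.5 = 118.5000; (r_i+r_j)·cross = 5·118.5000 = 592.5000
Σcross = 794.0000 → A = |Σcross|/2 = 397.0000 mm²
Σ(r_i+r_j)·cross = 25072.0000 → first moment M = |Σ|/6 = 4178.6667
R_c = M/A = 4178.6667/397.0000 = 10.5256 mm
θ = 332° = 5.794493 rad
V = θ·R_c·A = 5.794493·10.5256·397.0000 = 24213.255 mm³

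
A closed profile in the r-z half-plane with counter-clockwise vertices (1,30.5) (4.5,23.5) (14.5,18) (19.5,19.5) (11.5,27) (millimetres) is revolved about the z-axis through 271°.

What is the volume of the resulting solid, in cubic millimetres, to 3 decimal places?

Profile (r,z), 5 vertices: (1,30.5) (4.5,23.5) (14.5,18) (19.5,19.5) (11.5,27)
edge 0: (1,30.5)→(4.5,23.5)  cross = 1·23.5 − 4.5·30.5 = -113.7500; (r_i+r_j)·cross = 5.5·-113.7500 = -625.6250
edge 1: (4.5,23.5)→(14.5,18)  cross = 4.5·18 − 14.5·23.5 = -259.7500; (r_i+r_j)·cross = 19·-259.7500 = -4935.2500
edge 2: (14.5,18)→(19.5,19.5)  cross = 14.5·19.5 − 19.5·18 = -68.2500; (r_i+r_j)·cross = 34·-68.2500 = -2320.5000
edge 3: (19.5,19.5)→(11.5,27)  cross = 19.5·27 − 11.5·19.5 = 302.2500; (r_i+r_j)·cross = 31·302.2500 = 9369.7500
edge 4: (11.5,27)→(1,30.5)  cross = 11.5·30.5 − 1·27 = 323.7500; (r_i+r_j)·cross = 12.5·323.7500 = 4046.8750
Σcross = 184.2500 → A = |Σcross|/2 = 92.1250 mm²
Σ(r_i+r_j)·cross = 5535.2500 → first moment M = |Σ|/6 = 922.5417
R_c = M/A = 922.5417/92.1250 = 10.0140 mm
θ = 271° = 4.729842 rad
V = θ·R_c·A = 4.729842·10.0140·92.1250 = 4363.477 mm³

Volume = 4363.477 mm³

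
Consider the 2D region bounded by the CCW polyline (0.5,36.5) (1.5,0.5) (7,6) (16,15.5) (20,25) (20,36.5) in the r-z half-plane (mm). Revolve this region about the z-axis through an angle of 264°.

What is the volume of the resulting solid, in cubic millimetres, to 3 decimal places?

Profile (r,z), 6 vertices: (0.5,36.5) (1.5,0.5) (7,6) (16,15.5) (20,25) (20,36.5)
edge 0: (0.5,36.5)→(1.5,0.5)  cross = 0.5·0.5 − 1.5·36.5 = -54.5000; (r_i+r_j)·cross = 2·-54.5000 = -109.0000
edge 1: (1.5,0.5)→(7,6)  cross = 1.5·6 − 7·0.5 = 5.5000; (r_i+r_j)·cross = 8.5·5.5000 = 46.7500
edge 2: (7,6)→(16,15.5)  cross = 7·15.5 − 16·6 = 12.5000; (r_i+r_j)·cross = 23·12.5000 = 287.5000
edge 3: (16,15.5)→(20,25)  cross = 16·25 − 20·15.5 = 90.0000; (r_i+r_j)·cross = 36·90.0000 = 3240.0000
edge 4: (20,25)→(20,36.5)  cross = 20·36.5 − 20·25 = 230.0000; (r_i+r_j)·cross = 40·230.0000 = 9200.0000
edge 5: (20,36.5)→(0.5,36.5)  cross = 20·36.5 − 0.5·36.5 = 711.7500; (r_i+r_j)·cross = 20.5·711.7500 = 14590.8750
Σcross = 995.2500 → A = |Σcross|/2 = 497.6250 mm²
Σ(r_i+r_j)·cross = 27256.1250 → first moment M = |Σ|/6 = 4542.6875
R_c = M/A = 4542.6875/497.6250 = 9.1287 mm
θ = 264° = 4.607669 rad
V = θ·R_c·A = 4.607669·9.1287·497.6250 = 20931.201 mm³

Volume = 20931.201 mm³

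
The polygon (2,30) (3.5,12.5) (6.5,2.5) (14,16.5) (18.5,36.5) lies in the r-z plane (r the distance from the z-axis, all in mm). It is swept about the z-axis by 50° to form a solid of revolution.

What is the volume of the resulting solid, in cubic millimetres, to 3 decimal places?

Volume = 2455.678 mm³

Profile (r,z), 5 vertices: (2,30) (3.5,12.5) (6.5,2.5) (14,16.5) (18.5,36.5)
edge 0: (2,30)→(3.5,12.5)  cross = 2·12.5 − 3.5·30 = -80.0000; (r_i+r_j)·cross = 5.5·-80.0000 = -440.0000
edge 1: (3.5,12.5)→(6.5,2.5)  cross = 3.5·2.5 − 6.5·12.5 = -72.5000; (r_i+r_j)·cross = 10·-72.5000 = -725.0000
edge 2: (6.5,2.5)→(14,16.5)  cross = 6.5·16.5 − 14·2.5 = 72.2500; (r_i+r_j)·cross = 20.5·72.2500 = 1481.1250
edge 3: (14,16.5)→(18.5,36.5)  cross = 14·36.5 − 18.5·16.5 = 205.7500; (r_i+r_j)·cross = 32.5·205.7500 = 6686.8750
edge 4: (18.5,36.5)→(2,30)  cross = 18.5·30 − 2·36.5 = 482.0000; (r_i+r_j)·cross = 20.5·482.0000 = 9881.0000
Σcross = 607.5000 → A = |Σcross|/2 = 303.7500 mm²
Σ(r_i+r_j)·cross = 16884.0000 → first moment M = |Σ|/6 = 2814.0000
R_c = M/A = 2814.0000/303.7500 = 9.2642 mm
θ = 50° = 0.872665 rad
V = θ·R_c·A = 0.872665·9.2642·303.7500 = 2455.678 mm³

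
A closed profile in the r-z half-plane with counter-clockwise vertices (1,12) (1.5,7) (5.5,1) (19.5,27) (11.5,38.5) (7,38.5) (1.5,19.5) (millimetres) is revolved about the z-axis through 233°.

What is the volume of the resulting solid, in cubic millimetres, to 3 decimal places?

Profile (r,z), 7 vertices: (1,12) (1.5,7) (5.5,1) (19.5,27) (11.5,38.5) (7,38.5) (1.5,19.5)
edge 0: (1,12)→(1.5,7)  cross = 1·7 − 1.5·12 = -11.0000; (r_i+r_j)·cross = 2.5·-11.0000 = -27.5000
edge 1: (1.5,7)→(5.5,1)  cross = 1.5·1 − 5.5·7 = -37.0000; (r_i+r_j)·cross = 7·-37.0000 = -259.0000
edge 2: (5.5,1)→(19.5,27)  cross = 5.5·27 − 19.5·1 = 129.0000; (r_i+r_j)·cross = 25·129.0000 = 3225.0000
edge 3: (19.5,27)→(11.5,38.5)  cross = 19.5·38.5 − 11.5·27 = 440.2500; (r_i+r_j)·cross = 31·440.2500 = 13647.7500
edge 4: (11.5,38.5)→(7,38.5)  cross = 11.5·38.5 − 7·38.5 = 173.2500; (r_i+r_j)·cross = 18.5·173.2500 = 3205.1250
edge 5: (7,38.5)→(1.5,19.5)  cross = 7·19.5 − 1.5·38.5 = 78.7500; (r_i+r_j)·cross = 8.5·78.7500 = 669.3750
edge 6: (1.5,19.5)→(1,12)  cross = 1.5·12 − 1·19.5 = -1.5000; (r_i+r_j)·cross = 2.5·-1.5000 = -3.7500
Σcross = 771.7500 → A = |Σcross|/2 = 385.8750 mm²
Σ(r_i+r_j)·cross = 20457.0000 → first moment M = |Σ|/6 = 3409.5000
R_c = M/A = 3409.5000/385.8750 = 8.8358 mm
θ = 233° = 4.066617 rad
V = θ·R_c·A = 4.066617·8.8358·385.8750 = 13865.131 mm³

Volume = 13865.131 mm³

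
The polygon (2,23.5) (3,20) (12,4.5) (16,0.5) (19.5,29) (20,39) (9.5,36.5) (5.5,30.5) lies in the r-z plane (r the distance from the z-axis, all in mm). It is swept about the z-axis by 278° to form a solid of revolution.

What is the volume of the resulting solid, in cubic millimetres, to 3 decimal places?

Profile (r,z), 8 vertices: (2,23.5) (3,20) (12,4.5) (16,0.5) (19.5,29) (20,39) (9.5,36.5) (5.5,30.5)
edge 0: (2,23.5)→(3,20)  cross = 2·20 − 3·23.5 = -30.5000; (r_i+r_j)·cross = 5·-30.5000 = -152.5000
edge 1: (3,20)→(12,4.5)  cross = 3·4.5 − 12·20 = -226.5000; (r_i+r_j)·cross = 15·-226.5000 = -3397.5000
edge 2: (12,4.5)→(16,0.5)  cross = 12·0.5 − 16·4.5 = -66.0000; (r_i+r_j)·cross = 28·-66.0000 = -1848.0000
edge 3: (16,0.5)→(19.5,29)  cross = 16·29 − 19.5·0.5 = 454.2500; (r_i+r_j)·cross = 35.5·454.2500 = 16125.8750
edge 4: (19.5,29)→(20,39)  cross = 19.5·39 − 20·29 = 180.5000; (r_i+r_j)·cross = 39.5·180.5000 = 7129.7500
edge 5: (20,39)→(9.5,36.5)  cross = 20·36.5 − 9.5·39 = 359.5000; (r_i+r_j)·cross = 29.5·359.5000 = 10605.2500
edge 6: (9.5,36.5)→(5.5,30.5)  cross = 9.5·30.5 − 5.5·36.5 = 89.0000; (r_i+r_j)·cross = 15·89.0000 = 1335.0000
edge 7: (5.5,30.5)→(2,23.5)  cross = 5.5·23.5 − 2·30.5 = 68.2500; (r_i+r_j)·cross = 7.5·68.2500 = 511.8750
Σcross = 828.5000 → A = |Σcross|/2 = 414.2500 mm²
Σ(r_i+r_j)·cross = 30309.7500 → first moment M = |Σ|/6 = 5051.6250
R_c = M/A = 5051.6250/414.2500 = 12.1946 mm
θ = 278° = 4.852015 rad
V = θ·R_c·A = 4.852015·12.1946·414.2500 = 24510.562 mm³

Volume = 24510.562 mm³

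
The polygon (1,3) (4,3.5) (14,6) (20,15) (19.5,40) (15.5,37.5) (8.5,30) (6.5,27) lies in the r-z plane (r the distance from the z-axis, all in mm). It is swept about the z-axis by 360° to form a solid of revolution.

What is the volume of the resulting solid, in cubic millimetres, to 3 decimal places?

Volume = 31917.272 mm³

Profile (r,z), 8 vertices: (1,3) (4,3.5) (14,6) (20,15) (19.5,40) (15.5,37.5) (8.5,30) (6.5,27)
edge 0: (1,3)→(4,3.5)  cross = 1·3.5 − 4·3 = -8.5000; (r_i+r_j)·cross = 5·-8.5000 = -42.5000
edge 1: (4,3.5)→(14,6)  cross = 4·6 − 14·3.5 = -25.0000; (r_i+r_j)·cross = 18·-25.0000 = -450.0000
edge 2: (14,6)→(20,15)  cross = 14·15 − 20·6 = 90.0000; (r_i+r_j)·cross = 34·90.0000 = 3060.0000
edge 3: (20,15)→(19.5,40)  cross = 20·40 − 19.5·15 = 507.5000; (r_i+r_j)·cross = 39.5·507.5000 = 20046.2500
edge 4: (19.5,40)→(15.5,37.5)  cross = 19.5·37.5 − 15.5·40 = 111.2500; (r_i+r_j)·cross = 35·111.2500 = 3893.7500
edge 5: (15.5,37.5)→(8.5,30)  cross = 15.5·30 − 8.5·37.5 = 146.2500; (r_i+r_j)·cross = 24·146.2500 = 3510.0000
edge 6: (8.5,30)→(6.5,27)  cross = 8.5·27 − 6.5·30 = 34.5000; (r_i+r_j)·cross = 15·34.5000 = 517.5000
edge 7: (6.5,27)→(1,3)  cross = 6.5·3 − 1·27 = -7.5000; (r_i+r_j)·cross = 7.5·-7.5000 = -56.2500
Σcross = 848.5000 → A = |Σcross|/2 = 424.2500 mm²
Σ(r_i+r_j)·cross = 30478.7500 → first moment M = |Σ|/6 = 5079.7917
R_c = M/A = 5079.7917/424.2500 = 11.9736 mm
θ = 360° = 6.283185 rad
V = θ·R_c·A = 6.283185·11.9736·424.2500 = 31917.272 mm³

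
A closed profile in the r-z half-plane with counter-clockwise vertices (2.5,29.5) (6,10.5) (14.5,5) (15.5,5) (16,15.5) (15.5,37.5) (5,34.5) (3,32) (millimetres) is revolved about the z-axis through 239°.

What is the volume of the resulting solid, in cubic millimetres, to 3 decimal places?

Volume = 13946.083 mm³

Profile (r,z), 8 vertices: (2.5,29.5) (6,10.5) (14.5,5) (15.5,5) (16,15.5) (15.5,37.5) (5,34.5) (3,32)
edge 0: (2.5,29.5)→(6,10.5)  cross = 2.5·10.5 − 6·29.5 = -150.7500; (r_i+r_j)·cross = 8.5·-150.7500 = -1281.3750
edge 1: (6,10.5)→(14.5,5)  cross = 6·5 − 14.5·10.5 = -122.2500; (r_i+r_j)·cross = 20.5·-122.2500 = -2506.1250
edge 2: (14.5,5)→(15.5,5)  cross = 14.5·5 − 15.5·5 = -5.0000; (r_i+r_j)·cross = 30·-5.0000 = -150.0000
edge 3: (15.5,5)→(16,15.5)  cross = 15.5·15.5 − 16·5 = 160.2500; (r_i+r_j)·cross = 31.5·160.2500 = 5047.8750
edge 4: (16,15.5)→(15.5,37.5)  cross = 16·37.5 − 15.5·15.5 = 359.7500; (r_i+r_j)·cross = 31.5·359.7500 = 11332.1250
edge 5: (15.5,37.5)→(5,34.5)  cross = 15.5·34.5 − 5·37.5 = 347.2500; (r_i+r_j)·cross = 20.5·347.2500 = 7118.6250
edge 6: (5,34.5)→(3,32)  cross = 5·32 − 3·34.5 = 56.5000; (r_i+r_j)·cross = 8·56.5000 = 452.0000
edge 7: (3,32)→(2.5,29.5)  cross = 3·29.5 − 2.5·32 = 8.5000; (r_i+r_j)·cross = 5.5·8.5000 = 46.7500
Σcross = 654.2500 → A = |Σcross|/2 = 327.1250 mm²
Σ(r_i+r_j)·cross = 20059.8750 → first moment M = |Σ|/6 = 3343.3125
R_c = M/A = 3343.3125/327.1250 = 10.2203 mm
θ = 239° = 4.171337 rad
V = θ·R_c·A = 4.171337·10.2203·327.1250 = 13946.083 mm³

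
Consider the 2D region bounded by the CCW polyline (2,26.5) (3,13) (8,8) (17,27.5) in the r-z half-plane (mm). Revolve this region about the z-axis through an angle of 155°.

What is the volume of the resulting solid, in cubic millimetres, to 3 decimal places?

Profile (r,z), 4 vertices: (2,26.5) (3,13) (8,8) (17,27.5)
edge 0: (2,26.5)→(3,13)  cross = 2·13 − 3·26.5 = -53.5000; (r_i+r_j)·cross = 5·-53.5000 = -267.5000
edge 1: (3,13)→(8,8)  cross = 3·8 − 8·13 = -80.0000; (r_i+r_j)·cross = 11·-80.0000 = -880.0000
edge 2: (8,8)→(17,27.5)  cross = 8·27.5 − 17·8 = 84.0000; (r_i+r_j)·cross = 25·84.0000 = 2100.0000
edge 3: (17,27.5)→(2,26.5)  cross = 17·26.5 − 2·27.5 = 395.5000; (r_i+r_j)·cross = 19·395.5000 = 7514.5000
Σcross = 346.0000 → A = |Σcross|/2 = 173.0000 mm²
Σ(r_i+r_j)·cross = 8467.0000 → first moment M = |Σ|/6 = 1411.1667
R_c = M/A = 1411.1667/173.0000 = 8.1570 mm
θ = 155° = 2.705260 rad
V = θ·R_c·A = 2.705260·8.1570·173.0000 = 3817.573 mm³

Volume = 3817.573 mm³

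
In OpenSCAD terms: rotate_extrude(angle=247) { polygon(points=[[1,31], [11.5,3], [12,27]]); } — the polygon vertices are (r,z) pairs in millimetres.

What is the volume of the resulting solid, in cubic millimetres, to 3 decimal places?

Volume = 4682.425 mm³

Profile (r,z), 3 vertices: (1,31) (11.5,3) (12,27)
edge 0: (1,31)→(11.5,3)  cross = 1·3 − 11.5·31 = -353.5000; (r_i+r_j)·cross = 12.5·-353.5000 = -4418.7500
edge 1: (11.5,3)→(12,27)  cross = 11.5·27 − 12·3 = 274.5000; (r_i+r_j)·cross = 23.5·274.5000 = 6450.7500
edge 2: (12,27)→(1,31)  cross = 12·31 − 1·27 = 345.0000; (r_i+r_j)·cross = 13·345.0000 = 4485.0000
Σcross = 266.0000 → A = |Σcross|/2 = 133.0000 mm²
Σ(r_i+r_j)·cross = 6517.0000 → first moment M = |Σ|/6 = 1086.1667
R_c = M/A = 1086.1667/133.0000 = 8.1667 mm
θ = 247° = 4.310963 rad
V = θ·R_c·A = 4.310963·8.1667·133.0000 = 4682.425 mm³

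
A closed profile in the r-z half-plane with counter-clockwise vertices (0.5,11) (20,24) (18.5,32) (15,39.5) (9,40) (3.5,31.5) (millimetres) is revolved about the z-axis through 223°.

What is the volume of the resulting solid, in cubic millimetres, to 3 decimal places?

Profile (r,z), 6 vertices: (0.5,11) (20,24) (18.5,32) (15,39.5) (9,40) (3.5,31.5)
edge 0: (0.5,11)→(20,24)  cross = 0.5·24 − 20·11 = -208.0000; (r_i+r_j)·cross = 20.5·-208.0000 = -4264.0000
edge 1: (20,24)→(18.5,32)  cross = 20·32 − 18.5·24 = 196.0000; (r_i+r_j)·cross = 38.5·196.0000 = 7546.0000
edge 2: (18.5,32)→(15,39.5)  cross = 18.5·39.5 − 15·32 = 250.7500; (r_i+r_j)·cross = 33.5·250.7500 = 8400.1250
edge 3: (15,39.5)→(9,40)  cross = 15·40 − 9·39.5 = 244.5000; (r_i+r_j)·cross = 24·244.5000 = 5868.0000
edge 4: (9,40)→(3.5,31.5)  cross = 9·31.5 − 3.5·40 = 143.5000; (r_i+r_j)·cross = 12.5·143.5000 = 1793.7500
edge 5: (3.5,31.5)→(0.5,11)  cross = 3.5·11 − 0.5·31.5 = 22.7500; (r_i+r_j)·cross = 4·22.7500 = 91.0000
Σcross = 649.5000 → A = |Σcross|/2 = 324.7500 mm²
Σ(r_i+r_j)·cross = 19434.8750 → first moment M = |Σ|/6 = 3239.1458
R_c = M/A = 3239.1458/324.7500 = 9.9743 mm
θ = 223° = 3.892084 rad
V = θ·R_c·A = 3.892084·9.9743·324.7500 = 12607.028 mm³

Volume = 12607.028 mm³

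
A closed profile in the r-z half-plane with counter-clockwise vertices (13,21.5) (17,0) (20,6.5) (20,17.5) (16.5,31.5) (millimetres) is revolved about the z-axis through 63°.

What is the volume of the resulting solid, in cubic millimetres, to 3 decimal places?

Profile (r,z), 5 vertices: (13,21.5) (17,0) (20,6.5) (20,17.5) (16.5,31.5)
edge 0: (13,21.5)→(17,0)  cross = 13·0 − 17·21.5 = -365.5000; (r_i+r_j)·cross = 30·-365.5000 = -10965.0000
edge 1: (17,0)→(20,6.5)  cross = 17·6.5 − 20·0 = 110.5000; (r_i+r_j)·cross = 37·110.5000 = 4088.5000
edge 2: (20,6.5)→(20,17.5)  cross = 20·17.5 − 20·6.5 = 220.0000; (r_i+r_j)·cross = 40·220.0000 = 8800.0000
edge 3: (20,17.5)→(16.5,31.5)  cross = 20·31.5 − 16.5·17.5 = 341.2500; (r_i+r_j)·cross = 36.5·341.2500 = 12455.6250
edge 4: (16.5,31.5)→(13,21.5)  cross = 16.5·21.5 − 13·31.5 = -54.7500; (r_i+r_j)·cross = 29.5·-54.7500 = -1615.1250
Σcross = 251.5000 → A = |Σcross|/2 = 125.7500 mm²
Σ(r_i+r_j)·cross = 12764.0000 → first moment M = |Σ|/6 = 2127.3333
R_c = M/A = 2127.3333/125.7500 = 16.9172 mm
θ = 63° = 1.099557 rad
V = θ·R_c·A = 1.099557·16.9172·125.7500 = 2339.125 mm³

Volume = 2339.125 mm³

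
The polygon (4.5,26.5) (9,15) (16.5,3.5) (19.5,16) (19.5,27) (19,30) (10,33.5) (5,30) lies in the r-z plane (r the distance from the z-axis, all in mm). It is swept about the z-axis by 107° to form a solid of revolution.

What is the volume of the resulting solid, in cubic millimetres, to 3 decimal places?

Profile (r,z), 8 vertices: (4.5,26.5) (9,15) (16.5,3.5) (19.5,16) (19.5,27) (19,30) (10,33.5) (5,30)
edge 0: (4.5,26.5)→(9,15)  cross = 4.5·15 − 9·26.5 = -171.0000; (r_i+r_j)·cross = 13.5·-171.0000 = -2308.5000
edge 1: (9,15)→(16.5,3.5)  cross = 9·3.5 − 16.5·15 = -216.0000; (r_i+r_j)·cross = 25.5·-216.0000 = -5508.0000
edge 2: (16.5,3.5)→(19.5,16)  cross = 16.5·16 − 19.5·3.5 = 195.7500; (r_i+r_j)·cross = 36·195.7500 = 7047.0000
edge 3: (19.5,16)→(19.5,27)  cross = 19.5·27 − 19.5·16 = 214.5000; (r_i+r_j)·cross = 39·214.5000 = 8365.5000
edge 4: (19.5,27)→(19,30)  cross = 19.5·30 − 19·27 = 72.0000; (r_i+r_j)·cross = 38.5·72.0000 = 2772.0000
edge 5: (19,30)→(10,33.5)  cross = 19·33.5 − 10·30 = 336.5000; (r_i+r_j)·cross = 29·336.5000 = 9758.5000
edge 6: (10,33.5)→(5,30)  cross = 10·30 − 5·33.5 = 132.5000; (r_i+r_j)·cross = 15·132.5000 = 1987.5000
edge 7: (5,30)→(4.5,26.5)  cross = 5·26.5 − 4.5·30 = -2.5000; (r_i+r_j)·cross = 9.5·-2.5000 = -23.7500
Σcross = 561.7500 → A = |Σcross|/2 = 280.8750 mm²
Σ(r_i+r_j)·cross = 22090.2500 → first moment M = |Σ|/6 = 3681.7083
R_c = M/A = 3681.7083/280.8750 = 13.1080 mm
θ = 107° = 1.867502 rad
V = θ·R_c·A = 1.867502·13.1080·280.8750 = 6875.599 mm³

Volume = 6875.599 mm³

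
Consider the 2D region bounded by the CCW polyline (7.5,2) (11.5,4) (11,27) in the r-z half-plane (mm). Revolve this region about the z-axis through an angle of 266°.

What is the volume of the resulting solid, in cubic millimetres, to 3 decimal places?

Volume = 2158.798 mm³

Profile (r,z), 3 vertices: (7.5,2) (11.5,4) (11,27)
edge 0: (7.5,2)→(11.5,4)  cross = 7.5·4 − 11.5·2 = 7.0000; (r_i+r_j)·cross = 19·7.0000 = 133.0000
edge 1: (11.5,4)→(11,27)  cross = 11.5·27 − 11·4 = 266.5000; (r_i+r_j)·cross = 22.5·266.5000 = 5996.2500
edge 2: (11,27)→(7.5,2)  cross = 11·2 − 7.5·27 = -180.5000; (r_i+r_j)·cross = 18.5·-180.5000 = -3339.2500
Σcross = 93.0000 → A = |Σcross|/2 = 46.5000 mm²
Σ(r_i+r_j)·cross = 2790.0000 → first moment M = |Σ|/6 = 465.0000
R_c = M/A = 465.0000/46.5000 = 10.0000 mm
θ = 266° = 4.642576 rad
V = θ·R_c·A = 4.642576·10.0000·46.5000 = 2158.798 mm³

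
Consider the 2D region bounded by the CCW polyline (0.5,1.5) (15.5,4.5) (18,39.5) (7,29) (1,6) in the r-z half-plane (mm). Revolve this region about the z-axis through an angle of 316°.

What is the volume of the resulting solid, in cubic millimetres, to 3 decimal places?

Volume = 21785.315 mm³

Profile (r,z), 5 vertices: (0.5,1.5) (15.5,4.5) (18,39.5) (7,29) (1,6)
edge 0: (0.5,1.5)→(15.5,4.5)  cross = 0.5·4.5 − 15.5·1.5 = -21.0000; (r_i+r_j)·cross = 16·-21.0000 = -336.0000
edge 1: (15.5,4.5)→(18,39.5)  cross = 15.5·39.5 − 18·4.5 = 531.2500; (r_i+r_j)·cross = 33.5·531.2500 = 17796.8750
edge 2: (18,39.5)→(7,29)  cross = 18·29 − 7·39.5 = 245.5000; (r_i+r_j)·cross = 25·245.5000 = 6137.5000
edge 3: (7,29)→(1,6)  cross = 7·6 − 1·29 = 13.0000; (r_i+r_j)·cross = 8·13.0000 = 104.0000
edge 4: (1,6)→(0.5,1.5)  cross = 1·1.5 − 0.5·6 = -1.5000; (r_i+r_j)·cross = 1.5·-1.5000 = -2.2500
Σcross = 767.2500 → A = |Σcross|/2 = 383.6250 mm²
Σ(r_i+r_j)·cross = 23700.1250 → first moment M = |Σ|/6 = 3950.0208
R_c = M/A = 3950.0208/383.6250 = 10.2966 mm
θ = 316° = 5.515240 rad
V = θ·R_c·A = 5.515240·10.2966·383.6250 = 21785.315 mm³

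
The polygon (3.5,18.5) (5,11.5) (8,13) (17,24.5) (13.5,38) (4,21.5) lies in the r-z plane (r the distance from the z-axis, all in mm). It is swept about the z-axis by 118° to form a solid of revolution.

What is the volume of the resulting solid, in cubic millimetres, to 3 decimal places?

Volume = 3640.146 mm³

Profile (r,z), 6 vertices: (3.5,18.5) (5,11.5) (8,13) (17,24.5) (13.5,38) (4,21.5)
edge 0: (3.5,18.5)→(5,11.5)  cross = 3.5·11.5 − 5·18.5 = -52.2500; (r_i+r_j)·cross = 8.5·-52.2500 = -444.1250
edge 1: (5,11.5)→(8,13)  cross = 5·13 − 8·11.5 = -27.0000; (r_i+r_j)·cross = 13·-27.0000 = -351.0000
edge 2: (8,13)→(17,24.5)  cross = 8·24.5 − 17·13 = -25.0000; (r_i+r_j)·cross = 25·-25.0000 = -625.0000
edge 3: (17,24.5)→(13.5,38)  cross = 17·38 − 13.5·24.5 = 315.2500; (r_i+r_j)·cross = 30.5·315.2500 = 9615.1250
edge 4: (13.5,38)→(4,21.5)  cross = 13.5·21.5 − 4·38 = 138.2500; (r_i+r_j)·cross = 17.5·138.2500 = 2419.3750
edge 5: (4,21.5)→(3.5,18.5)  cross = 4·18.5 − 3.5·21.5 = -1.2500; (r_i+r_j)·cross = 7.5·-1.2500 = -9.3750
Σcross = 348.0000 → A = |Σcross|/2 = 174.0000 mm²
Σ(r_i+r_j)·cross = 10605.0000 → first moment M = |Σ|/6 = 1767.5000
R_c = M/A = 1767.5000/174.0000 = 10.1580 mm
θ = 118° = 2.059489 rad
V = θ·R_c·A = 2.059489·10.1580·174.0000 = 3640.146 mm³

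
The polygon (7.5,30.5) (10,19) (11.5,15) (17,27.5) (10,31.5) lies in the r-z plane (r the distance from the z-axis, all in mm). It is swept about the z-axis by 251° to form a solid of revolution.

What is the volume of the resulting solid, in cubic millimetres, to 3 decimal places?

Profile (r,z), 5 vertices: (7.5,30.5) (10,19) (11.5,15) (17,27.5) (10,31.5)
edge 0: (7.5,30.5)→(10,19)  cross = 7.5·19 − 10·30.5 = -162.5000; (r_i+r_j)·cross = 17.5·-162.5000 = -2843.7500
edge 1: (10,19)→(11.5,15)  cross = 10·15 − 11.5·19 = -68.5000; (r_i+r_j)·cross = 21.5·-68.5000 = -1472.7500
edge 2: (11.5,15)→(17,27.5)  cross = 11.5·27.5 − 17·15 = 61.2500; (r_i+r_j)·cross = 28.5·61.2500 = 1745.6250
edge 3: (17,27.5)→(10,31.5)  cross = 17·31.5 − 10·27.5 = 260.5000; (r_i+r_j)·cross = 27·260.5000 = 7033.5000
edge 4: (10,31.5)→(7.5,30.5)  cross = 10·30.5 − 7.5·31.5 = 68.7500; (r_i+r_j)·cross = 17.5·68.7500 = 1203.1250
Σcross = 159.5000 → A = |Σcross|/2 = 79.7500 mm²
Σ(r_i+r_j)·cross = 5665.7500 → first moment M = |Σ|/6 = 944.2917
R_c = M/A = 944.2917/79.7500 = 11.8406 mm
θ = 251° = 4.380776 rad
V = θ·R_c·A = 4.380776·11.8406·79.7500 = 4136.731 mm³

Volume = 4136.731 mm³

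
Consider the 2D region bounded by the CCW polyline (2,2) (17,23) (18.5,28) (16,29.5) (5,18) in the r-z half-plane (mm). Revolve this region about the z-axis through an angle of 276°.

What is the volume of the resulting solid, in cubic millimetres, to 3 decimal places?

Profile (r,z), 5 vertices: (2,2) (17,23) (18.5,28) (16,29.5) (5,18)
edge 0: (2,2)→(17,23)  cross = 2·23 − 17·2 = 12.0000; (r_i+r_j)·cross = 19·12.0000 = 228.0000
edge 1: (17,23)→(18.5,28)  cross = 17·28 − 18.5·23 = 50.5000; (r_i+r_j)·cross = 35.5·50.5000 = 1792.7500
edge 2: (18.5,28)→(16,29.5)  cross = 18.5·29.5 − 16·28 = 97.7500; (r_i+r_j)·cross = 34.5·97.7500 = 3372.3750
edge 3: (16,29.5)→(5,18)  cross = 16·18 − 5·29.5 = 140.5000; (r_i+r_j)·cross = 21·140.5000 = 2950.5000
edge 4: (5,18)→(2,2)  cross = 5·2 − 2·18 = -26.0000; (r_i+r_j)·cross = 7·-26.0000 = -182.0000
Σcross = 274.7500 → A = |Σcross|/2 = 137.3750 mm²
Σ(r_i+r_j)·cross = 8161.6250 → first moment M = |Σ|/6 = 1360.2708
R_c = M/A = 1360.2708/137.3750 = 9.9019 mm
θ = 276° = 4.817109 rad
V = θ·R_c·A = 4.817109·9.9019·137.3750 = 6552.573 mm³

Volume = 6552.573 mm³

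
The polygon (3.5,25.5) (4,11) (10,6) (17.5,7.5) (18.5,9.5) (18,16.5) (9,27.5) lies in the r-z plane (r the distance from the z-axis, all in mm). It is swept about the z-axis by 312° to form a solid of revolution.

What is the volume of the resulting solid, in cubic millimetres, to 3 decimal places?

Volume = 13074.471 mm³

Profile (r,z), 7 vertices: (3.5,25.5) (4,11) (10,6) (17.5,7.5) (18.5,9.5) (18,16.5) (9,27.5)
edge 0: (3.5,25.5)→(4,11)  cross = 3.5·11 − 4·25.5 = -63.5000; (r_i+r_j)·cross = 7.5·-63.5000 = -476.2500
edge 1: (4,11)→(10,6)  cross = 4·6 − 10·11 = -86.0000; (r_i+r_j)·cross = 14·-86.0000 = -1204.0000
edge 2: (10,6)→(17.5,7.5)  cross = 10·7.5 − 17.5·6 = -30.0000; (r_i+r_j)·cross = 27.5·-30.0000 = -825.0000
edge 3: (17.5,7.5)→(18.5,9.5)  cross = 17.5·9.5 − 18.5·7.5 = 27.5000; (r_i+r_j)·cross = 36·27.5000 = 990.0000
edge 4: (18.5,9.5)→(18,16.5)  cross = 18.5·16.5 − 18·9.5 = 134.2500; (r_i+r_j)·cross = 36.5·134.2500 = 4900.1250
edge 5: (18,16.5)→(9,27.5)  cross = 18·27.5 − 9·16.5 = 346.5000; (r_i+r_j)·cross = 27·346.5000 = 9355.5000
edge 6: (9,27.5)→(3.5,25.5)  cross = 9·25.5 − 3.5·27.5 = 133.2500; (r_i+r_j)·cross = 12.5·133.2500 = 1665.6250
Σcross = 462.0000 → A = |Σcross|/2 = 231.0000 mm²
Σ(r_i+r_j)·cross = 14406.0000 → first moment M = |Σ|/6 = 2401.0000
R_c = M/A = 2401.0000/231.0000 = 10.3939 mm
θ = 312° = 5.445427 rad
V = θ·R_c·A = 5.445427·10.3939·231.0000 = 13074.471 mm³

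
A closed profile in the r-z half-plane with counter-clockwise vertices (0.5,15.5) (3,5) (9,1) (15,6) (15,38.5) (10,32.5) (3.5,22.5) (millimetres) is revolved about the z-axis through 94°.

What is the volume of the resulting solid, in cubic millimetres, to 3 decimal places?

Profile (r,z), 7 vertices: (0.5,15.5) (3,5) (9,1) (15,6) (15,38.5) (10,32.5) (3.5,22.5)
edge 0: (0.5,15.5)→(3,5)  cross = 0.5·5 − 3·15.5 = -44.0000; (r_i+r_j)·cross = 3.5·-44.0000 = -154.0000
edge 1: (3,5)→(9,1)  cross = 3·1 − 9·5 = -42.0000; (r_i+r_j)·cross = 12·-42.0000 = -504.0000
edge 2: (9,1)→(15,6)  cross = 9·6 − 15·1 = 39.0000; (r_i+r_j)·cross = 24·39.0000 = 936.0000
edge 3: (15,6)→(15,38.5)  cross = 15·38.5 − 15·6 = 487.5000; (r_i+r_j)·cross = 30·487.5000 = 14625.0000
edge 4: (15,38.5)→(10,32.5)  cross = 15·32.5 − 10·38.5 = 102.5000; (r_i+r_j)·cross = 25·102.5000 = 2562.5000
edge 5: (10,32.5)→(3.5,22.5)  cross = 10·22.5 − 3.5·32.5 = 111.2500; (r_i+r_j)·cross = 13.5·111.2500 = 1501.8750
edge 6: (3.5,22.5)→(0.5,15.5)  cross = 3.5·15.5 − 0.5·22.5 = 43.0000; (r_i+r_j)·cross = 4·43.0000 = 172.0000
Σcross = 697.2500 → A = |Σcross|/2 = 348.6250 mm²
Σ(r_i+r_j)·cross = 19139.3750 → first moment M = |Σ|/6 = 3189.8958
R_c = M/A = 3189.8958/348.6250 = 9.1499 mm
θ = 94° = 1.640609 rad
V = θ·R_c·A = 1.640609·9.1499·348.6250 = 5233.373 mm³

Volume = 5233.373 mm³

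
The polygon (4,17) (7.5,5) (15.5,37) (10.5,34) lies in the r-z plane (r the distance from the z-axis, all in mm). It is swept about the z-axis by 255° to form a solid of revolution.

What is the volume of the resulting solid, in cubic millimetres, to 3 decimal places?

Volume = 5623.320 mm³

Profile (r,z), 4 vertices: (4,17) (7.5,5) (15.5,37) (10.5,34)
edge 0: (4,17)→(7.5,5)  cross = 4·5 − 7.5·17 = -107.5000; (r_i+r_j)·cross = 11.5·-107.5000 = -1236.2500
edge 1: (7.5,5)→(15.5,37)  cross = 7.5·37 − 15.5·5 = 200.0000; (r_i+r_j)·cross = 23·200.0000 = 4600.0000
edge 2: (15.5,37)→(10.5,34)  cross = 15.5·34 − 10.5·37 = 138.5000; (r_i+r_j)·cross = 26·138.5000 = 3601.0000
edge 3: (10.5,34)→(4,17)  cross = 10.5·17 − 4·34 = 42.5000; (r_i+r_j)·cross = 14.5·42.5000 = 616.2500
Σcross = 273.5000 → A = |Σcross|/2 = 136.7500 mm²
Σ(r_i+r_j)·cross = 7581.0000 → first moment M = |Σ|/6 = 1263.5000
R_c = M/A = 1263.5000/136.7500 = 9.2395 mm
θ = 255° = 4.450590 rad
V = θ·R_c·A = 4.450590·9.2395·136.7500 = 5623.320 mm³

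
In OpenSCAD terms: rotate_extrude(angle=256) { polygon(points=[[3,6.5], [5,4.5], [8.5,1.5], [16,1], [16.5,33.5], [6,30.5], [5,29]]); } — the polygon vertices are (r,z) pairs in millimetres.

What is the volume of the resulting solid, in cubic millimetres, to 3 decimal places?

Volume = 16783.458 mm³

Profile (r,z), 7 vertices: (3,6.5) (5,4.5) (8.5,1.5) (16,1) (16.5,33.5) (6,30.5) (5,29)
edge 0: (3,6.5)→(5,4.5)  cross = 3·4.5 − 5·6.5 = -19.0000; (r_i+r_j)·cross = 8·-19.0000 = -152.0000
edge 1: (5,4.5)→(8.5,1.5)  cross = 5·1.5 − 8.5·4.5 = -30.7500; (r_i+r_j)·cross = 13.5·-30.7500 = -415.1250
edge 2: (8.5,1.5)→(16,1)  cross = 8.5·1 − 16·1.5 = -15.5000; (r_i+r_j)·cross = 24.5·-15.5000 = -379.7500
edge 3: (16,1)→(16.5,33.5)  cross = 16·33.5 − 16.5·1 = 519.5000; (r_i+r_j)·cross = 32.5·519.5000 = 16883.7500
edge 4: (16.5,33.5)→(6,30.5)  cross = 16.5·30.5 − 6·33.5 = 302.2500; (r_i+r_j)·cross = 22.5·302.2500 = 6800.6250
edge 5: (6,30.5)→(5,29)  cross = 6·29 − 5·30.5 = 21.5000; (r_i+r_j)·cross = 11·21.5000 = 236.5000
edge 6: (5,29)→(3,6.5)  cross = 5·6.5 − 3·29 = -54.5000; (r_i+r_j)·cross = 8·-54.5000 = -436.0000
Σcross = 723.5000 → A = |Σcross|/2 = 361.7500 mm²
Σ(r_i+r_j)·cross = 22538.0000 → first moment M = |Σ|/6 = 3756.3333
R_c = M/A = 3756.3333/361.7500 = 10.3838 mm
θ = 256° = 4.468043 rad
V = θ·R_c·A = 4.468043·10.3838·361.7500 = 16783.458 mm³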